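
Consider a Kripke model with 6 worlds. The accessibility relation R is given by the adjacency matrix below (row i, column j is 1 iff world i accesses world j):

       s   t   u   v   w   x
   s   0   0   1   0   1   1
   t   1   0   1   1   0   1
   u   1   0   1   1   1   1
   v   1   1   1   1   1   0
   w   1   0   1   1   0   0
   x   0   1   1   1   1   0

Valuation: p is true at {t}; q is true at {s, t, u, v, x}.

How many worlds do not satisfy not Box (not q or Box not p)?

s: Box (not q or Box not p) is F. ✓
t: Box (not q or Box not p) is F. ✓
u: Box (not q or Box not p) is F. ✓
v: Box (not q or Box not p) is F. ✓
w: Box (not q or Box not p) is F. ✓
x: Box (not q or Box not p) is F. ✓
Satisfying worlds: {s, t, u, v, w, x}.
So not Box (not q or Box not p) fails at the other 0 worlds.

0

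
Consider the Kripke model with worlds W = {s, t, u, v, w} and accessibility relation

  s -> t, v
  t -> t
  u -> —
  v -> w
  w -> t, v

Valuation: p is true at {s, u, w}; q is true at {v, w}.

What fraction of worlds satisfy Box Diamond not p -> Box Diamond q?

4/5

s: Box Diamond not p is F, Box Diamond q is F. ✓
t: Box Diamond not p is T, Box Diamond q is F. ✗
u: Box Diamond not p is T, Box Diamond q is T. ✓
v: Box Diamond not p is T, Box Diamond q is T. ✓
w: Box Diamond not p is F, Box Diamond q is F. ✓
That's 4 of 5 worlds, so 4/5.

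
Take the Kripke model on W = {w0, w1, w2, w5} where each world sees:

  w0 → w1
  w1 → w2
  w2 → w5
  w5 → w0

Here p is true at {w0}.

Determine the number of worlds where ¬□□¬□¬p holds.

3

w0: □□¬□¬p is F. ✓
w1: □□¬□¬p is T. ✗
w2: □□¬□¬p is F. ✓
w5: □□¬□¬p is F. ✓
Satisfying worlds: {w0, w2, w5}.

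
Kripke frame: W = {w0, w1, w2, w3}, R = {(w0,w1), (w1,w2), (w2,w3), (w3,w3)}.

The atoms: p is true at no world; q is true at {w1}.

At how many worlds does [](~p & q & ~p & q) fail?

w0: successors {w1}; ~p & q & ~p & q there: w1:T. ✓
w1: successors {w2}; ~p & q & ~p & q there: w2:F. ✗
w2: successors {w3}; ~p & q & ~p & q there: w3:F. ✗
w3: successors {w3}; ~p & q & ~p & q there: w3:F. ✗
Satisfying worlds: {w0}.
So [](~p & q & ~p & q) fails at the other 3 worlds.

3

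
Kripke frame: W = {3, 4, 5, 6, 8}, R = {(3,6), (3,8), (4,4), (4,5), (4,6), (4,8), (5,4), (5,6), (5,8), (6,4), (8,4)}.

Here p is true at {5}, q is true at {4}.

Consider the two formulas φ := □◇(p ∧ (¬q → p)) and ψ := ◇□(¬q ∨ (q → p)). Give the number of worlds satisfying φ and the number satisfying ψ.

2 and 0

For □◇(p ∧ (¬q → p)):
3: successors {6, 8}; ◇(p ∧ (¬q → p)) there: 6:F, 8:F. ✗
4: successors {4, 5, 6, 8}; ◇(p ∧ (¬q → p)) there: 4:T, 5:F, 6:F, 8:F. ✗
5: successors {4, 6, 8}; ◇(p ∧ (¬q → p)) there: 4:T, 6:F, 8:F. ✗
6: successors {4}; ◇(p ∧ (¬q → p)) there: 4:T. ✓
8: successors {4}; ◇(p ∧ (¬q → p)) there: 4:T. ✓
— 2 worlds.
For ◇□(¬q ∨ (q → p)):
3: successors {6, 8}; □(¬q ∨ (q → p)) there: 6:F, 8:F. ✗
4: successors {4, 5, 6, 8}; □(¬q ∨ (q → p)) there: 4:F, 5:F, 6:F, 8:F. ✗
5: successors {4, 6, 8}; □(¬q ∨ (q → p)) there: 4:F, 6:F, 8:F. ✗
6: successors {4}; □(¬q ∨ (q → p)) there: 4:F. ✗
8: successors {4}; □(¬q ∨ (q → p)) there: 4:F. ✗
— 0 worlds.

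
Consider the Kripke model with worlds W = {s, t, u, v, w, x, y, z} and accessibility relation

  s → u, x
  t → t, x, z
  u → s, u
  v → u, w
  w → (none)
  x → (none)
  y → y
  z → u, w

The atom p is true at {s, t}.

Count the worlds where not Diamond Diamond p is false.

5

s: Diamond Diamond p is T. ✗
t: Diamond Diamond p is T. ✗
u: Diamond Diamond p is T. ✗
v: Diamond Diamond p is T. ✗
w: Diamond Diamond p is F. ✓
x: Diamond Diamond p is F. ✓
y: Diamond Diamond p is F. ✓
z: Diamond Diamond p is T. ✗
Satisfying worlds: {w, x, y}.
So not Diamond Diamond p fails at the other 5 worlds.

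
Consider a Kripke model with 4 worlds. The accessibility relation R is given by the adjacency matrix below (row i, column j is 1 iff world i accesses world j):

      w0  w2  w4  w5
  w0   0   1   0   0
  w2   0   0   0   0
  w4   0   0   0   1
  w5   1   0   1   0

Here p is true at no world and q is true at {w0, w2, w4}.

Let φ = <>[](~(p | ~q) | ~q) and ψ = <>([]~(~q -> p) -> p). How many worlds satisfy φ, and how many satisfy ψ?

3 and 2

For <>[](~(p | ~q) | ~q):
w0: successors {w2}; [](~(p | ~q) | ~q) there: w2:T. ✓
w2: no successors, so <>[](~(p | ~q) | ~q) fails. ✗
w4: successors {w5}; [](~(p | ~q) | ~q) there: w5:T. ✓
w5: successors {w0, w4}; [](~(p | ~q) | ~q) there: w0:T, w4:T. ✓
— 3 worlds.
For <>([]~(~q -> p) -> p):
w0: successors {w2}; []~(~q -> p) -> p there: w2:F. ✗
w2: no successors, so <>([]~(~q -> p) -> p) fails. ✗
w4: successors {w5}; []~(~q -> p) -> p there: w5:T. ✓
w5: successors {w0, w4}; []~(~q -> p) -> p there: w0:T, w4:F. ✓
— 2 worlds.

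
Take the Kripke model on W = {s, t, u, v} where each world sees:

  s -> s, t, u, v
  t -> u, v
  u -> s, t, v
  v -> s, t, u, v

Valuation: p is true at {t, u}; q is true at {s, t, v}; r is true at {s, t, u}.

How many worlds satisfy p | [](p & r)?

2

s: p is F, [](p & r) is F. ✗
t: p is T, [](p & r) is F. ✓
u: p is T, [](p & r) is F. ✓
v: p is F, [](p & r) is F. ✗
Satisfying worlds: {t, u}.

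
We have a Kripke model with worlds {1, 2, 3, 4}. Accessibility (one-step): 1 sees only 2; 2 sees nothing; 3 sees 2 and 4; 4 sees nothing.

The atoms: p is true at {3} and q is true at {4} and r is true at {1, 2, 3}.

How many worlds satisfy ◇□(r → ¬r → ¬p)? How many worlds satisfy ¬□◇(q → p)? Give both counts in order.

For ◇□(r → ¬r → ¬p):
1: successors {2}; □(r → ¬r → ¬p) there: 2:T. ✓
2: no successors, so ◇□(r → ¬r → ¬p) fails. ✗
3: successors {2, 4}; □(r → ¬r → ¬p) there: 2:T, 4:T. ✓
4: no successors, so ◇□(r → ¬r → ¬p) fails. ✗
— 2 worlds.
For ¬□◇(q → p):
1: □◇(q → p) is F. ✓
2: □◇(q → p) is T. ✗
3: □◇(q → p) is F. ✓
4: □◇(q → p) is T. ✗
— 2 worlds.

2 and 2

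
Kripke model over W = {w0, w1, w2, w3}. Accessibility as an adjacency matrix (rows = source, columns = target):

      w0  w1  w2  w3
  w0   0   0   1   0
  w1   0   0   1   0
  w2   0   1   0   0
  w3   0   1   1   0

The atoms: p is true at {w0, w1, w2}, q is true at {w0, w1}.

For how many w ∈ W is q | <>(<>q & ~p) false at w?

2

w0: q is T, <>(<>q & ~p) is F. ✓
w1: q is T, <>(<>q & ~p) is F. ✓
w2: q is F, <>(<>q & ~p) is F. ✗
w3: q is F, <>(<>q & ~p) is F. ✗
Satisfying worlds: {w0, w1}.
So q | <>(<>q & ~p) fails at the other 2 worlds.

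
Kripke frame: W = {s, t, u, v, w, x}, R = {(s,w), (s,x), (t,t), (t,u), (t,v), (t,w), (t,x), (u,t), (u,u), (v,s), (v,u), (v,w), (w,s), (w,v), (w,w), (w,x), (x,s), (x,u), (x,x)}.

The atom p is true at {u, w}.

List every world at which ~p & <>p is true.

{s, t, v, x}

s: ~p is T, <>p is T. ✓
t: ~p is T, <>p is T. ✓
u: ~p is F, <>p is T. ✗
v: ~p is T, <>p is T. ✓
w: ~p is F, <>p is T. ✗
x: ~p is T, <>p is T. ✓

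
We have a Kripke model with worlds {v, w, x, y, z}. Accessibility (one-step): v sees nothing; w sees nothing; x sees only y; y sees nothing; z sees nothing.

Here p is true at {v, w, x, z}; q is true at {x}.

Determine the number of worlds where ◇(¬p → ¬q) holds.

1

v: no successors, so ◇(¬p → ¬q) fails. ✗
w: no successors, so ◇(¬p → ¬q) fails. ✗
x: successors {y}; ¬p → ¬q there: y:T. ✓
y: no successors, so ◇(¬p → ¬q) fails. ✗
z: no successors, so ◇(¬p → ¬q) fails. ✗
Satisfying worlds: {x}.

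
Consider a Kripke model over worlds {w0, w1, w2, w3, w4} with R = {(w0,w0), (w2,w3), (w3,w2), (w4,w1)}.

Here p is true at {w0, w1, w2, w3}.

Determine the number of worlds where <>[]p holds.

w0: successors {w0}; []p there: w0:T. ✓
w1: no successors, so <>[]p fails. ✗
w2: successors {w3}; []p there: w3:T. ✓
w3: successors {w2}; []p there: w2:T. ✓
w4: successors {w1}; []p there: w1:T. ✓
Satisfying worlds: {w0, w2, w3, w4}.

4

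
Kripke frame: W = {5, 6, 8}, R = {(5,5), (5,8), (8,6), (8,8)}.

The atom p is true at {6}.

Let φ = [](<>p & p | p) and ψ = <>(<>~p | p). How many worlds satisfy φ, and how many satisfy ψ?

For [](<>p & p | p):
5: successors {5, 8}; <>p & p | p there: 5:F, 8:F. ✗
6: no successors, so [](<>p & p | p) holds vacuously. ✓
8: successors {6, 8}; <>p & p | p there: 6:T, 8:F. ✗
— 1 world.
For <>(<>~p | p):
5: successors {5, 8}; <>~p | p there: 5:T, 8:T. ✓
6: no successors, so <>(<>~p | p) fails. ✗
8: successors {6, 8}; <>~p | p there: 6:T, 8:T. ✓
— 2 worlds.

1 and 2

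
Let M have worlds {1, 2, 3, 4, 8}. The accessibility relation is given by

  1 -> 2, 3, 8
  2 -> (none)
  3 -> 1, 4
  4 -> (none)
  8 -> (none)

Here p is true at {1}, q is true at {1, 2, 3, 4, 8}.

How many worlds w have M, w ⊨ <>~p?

1: successors {2, 3, 8}; ~p there: 2:T, 3:T, 8:T. ✓
2: no successors, so <>~p fails. ✗
3: successors {1, 4}; ~p there: 1:F, 4:T. ✓
4: no successors, so <>~p fails. ✗
8: no successors, so <>~p fails. ✗
Satisfying worlds: {1, 3}.

2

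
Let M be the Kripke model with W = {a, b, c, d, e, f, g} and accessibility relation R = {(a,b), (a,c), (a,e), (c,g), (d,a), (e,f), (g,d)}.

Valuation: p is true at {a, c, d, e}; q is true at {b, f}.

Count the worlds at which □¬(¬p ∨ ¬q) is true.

2

a: successors {b, c, e}; ¬(¬p ∨ ¬q) there: b:F, c:F, e:F. ✗
b: no successors, so □¬(¬p ∨ ¬q) holds vacuously. ✓
c: successors {g}; ¬(¬p ∨ ¬q) there: g:F. ✗
d: successors {a}; ¬(¬p ∨ ¬q) there: a:F. ✗
e: successors {f}; ¬(¬p ∨ ¬q) there: f:F. ✗
f: no successors, so □¬(¬p ∨ ¬q) holds vacuously. ✓
g: successors {d}; ¬(¬p ∨ ¬q) there: d:F. ✗
Satisfying worlds: {b, f}.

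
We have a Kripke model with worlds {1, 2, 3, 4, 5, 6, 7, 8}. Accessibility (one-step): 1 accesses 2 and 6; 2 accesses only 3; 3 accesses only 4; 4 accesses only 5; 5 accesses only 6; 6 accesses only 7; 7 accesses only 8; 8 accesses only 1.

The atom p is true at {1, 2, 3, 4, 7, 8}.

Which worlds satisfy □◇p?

{1, 2, 5, 6, 7, 8}

1: successors {2, 6}; ◇p there: 2:T, 6:T. ✓
2: successors {3}; ◇p there: 3:T. ✓
3: successors {4}; ◇p there: 4:F. ✗
4: successors {5}; ◇p there: 5:F. ✗
5: successors {6}; ◇p there: 6:T. ✓
6: successors {7}; ◇p there: 7:T. ✓
7: successors {8}; ◇p there: 8:T. ✓
8: successors {1}; ◇p there: 1:T. ✓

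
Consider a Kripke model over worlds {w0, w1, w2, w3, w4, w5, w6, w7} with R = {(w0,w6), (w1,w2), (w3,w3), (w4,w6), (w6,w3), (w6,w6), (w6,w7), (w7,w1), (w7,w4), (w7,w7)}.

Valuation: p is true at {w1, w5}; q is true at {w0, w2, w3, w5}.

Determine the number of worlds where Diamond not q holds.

4

w0: successors {w6}; not q there: w6:T. ✓
w1: successors {w2}; not q there: w2:F. ✗
w2: no successors, so Diamond not q fails. ✗
w3: successors {w3}; not q there: w3:F. ✗
w4: successors {w6}; not q there: w6:T. ✓
w5: no successors, so Diamond not q fails. ✗
w6: successors {w3, w6, w7}; not q there: w3:F, w6:T, w7:T. ✓
w7: successors {w1, w4, w7}; not q there: w1:T, w4:T, w7:T. ✓
Satisfying worlds: {w0, w4, w6, w7}.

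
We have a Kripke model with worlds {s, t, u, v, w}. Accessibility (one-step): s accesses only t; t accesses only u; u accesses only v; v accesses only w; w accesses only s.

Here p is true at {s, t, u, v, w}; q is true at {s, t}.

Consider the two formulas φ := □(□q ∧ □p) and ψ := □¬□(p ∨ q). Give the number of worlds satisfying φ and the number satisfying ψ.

For □(□q ∧ □p):
s: successors {t}; □q ∧ □p there: t:F. ✗
t: successors {u}; □q ∧ □p there: u:F. ✗
u: successors {v}; □q ∧ □p there: v:F. ✗
v: successors {w}; □q ∧ □p there: w:T. ✓
w: successors {s}; □q ∧ □p there: s:T. ✓
— 2 worlds.
For □¬□(p ∨ q):
s: successors {t}; ¬□(p ∨ q) there: t:F. ✗
t: successors {u}; ¬□(p ∨ q) there: u:F. ✗
u: successors {v}; ¬□(p ∨ q) there: v:F. ✗
v: successors {w}; ¬□(p ∨ q) there: w:F. ✗
w: successors {s}; ¬□(p ∨ q) there: s:F. ✗
— 0 worlds.

2 and 0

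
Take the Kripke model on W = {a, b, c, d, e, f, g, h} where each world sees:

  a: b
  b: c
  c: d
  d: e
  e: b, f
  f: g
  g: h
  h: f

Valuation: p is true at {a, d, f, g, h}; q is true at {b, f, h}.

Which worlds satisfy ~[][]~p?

{b, d, e, f, g, h}

a: [][]~p is T. ✗
b: [][]~p is F. ✓
c: [][]~p is T. ✗
d: [][]~p is F. ✓
e: [][]~p is F. ✓
f: [][]~p is F. ✓
g: [][]~p is F. ✓
h: [][]~p is F. ✓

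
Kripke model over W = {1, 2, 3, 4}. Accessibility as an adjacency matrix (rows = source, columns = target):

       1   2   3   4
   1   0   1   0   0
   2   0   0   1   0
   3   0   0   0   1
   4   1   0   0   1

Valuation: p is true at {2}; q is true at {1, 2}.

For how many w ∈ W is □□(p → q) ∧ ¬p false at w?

1

1: □□(p → q) is T, ¬p is T. ✓
2: □□(p → q) is T, ¬p is F. ✗
3: □□(p → q) is T, ¬p is T. ✓
4: □□(p → q) is T, ¬p is T. ✓
Satisfying worlds: {1, 3, 4}.
So □□(p → q) ∧ ¬p fails at the other 1 world.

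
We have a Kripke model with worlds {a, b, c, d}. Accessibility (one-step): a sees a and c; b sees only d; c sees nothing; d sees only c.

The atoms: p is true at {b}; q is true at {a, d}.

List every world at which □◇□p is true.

{b, c}

a: successors {a, c}; ◇□p there: a:T, c:F. ✗
b: successors {d}; ◇□p there: d:T. ✓
c: no successors, so □◇□p holds vacuously. ✓
d: successors {c}; ◇□p there: c:F. ✗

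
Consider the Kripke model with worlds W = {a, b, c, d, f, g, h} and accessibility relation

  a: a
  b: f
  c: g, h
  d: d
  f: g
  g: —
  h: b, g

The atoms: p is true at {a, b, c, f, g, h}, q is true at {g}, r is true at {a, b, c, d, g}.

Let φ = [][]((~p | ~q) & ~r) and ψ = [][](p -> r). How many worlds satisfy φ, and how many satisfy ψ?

3 and 6

For [][]((~p | ~q) & ~r):
a: successors {a}; []((~p | ~q) & ~r) there: a:F. ✗
b: successors {f}; []((~p | ~q) & ~r) there: f:F. ✗
c: successors {g, h}; []((~p | ~q) & ~r) there: g:T, h:F. ✗
d: successors {d}; []((~p | ~q) & ~r) there: d:F. ✗
f: successors {g}; []((~p | ~q) & ~r) there: g:T. ✓
g: no successors, so [][]((~p | ~q) & ~r) holds vacuously. ✓
h: successors {b, g}; []((~p | ~q) & ~r) there: b:T, g:T. ✓
— 3 worlds.
For [][](p -> r):
a: successors {a}; [](p -> r) there: a:T. ✓
b: successors {f}; [](p -> r) there: f:T. ✓
c: successors {g, h}; [](p -> r) there: g:T, h:T. ✓
d: successors {d}; [](p -> r) there: d:T. ✓
f: successors {g}; [](p -> r) there: g:T. ✓
g: no successors, so [][](p -> r) holds vacuously. ✓
h: successors {b, g}; [](p -> r) there: b:F, g:T. ✗
— 6 worlds.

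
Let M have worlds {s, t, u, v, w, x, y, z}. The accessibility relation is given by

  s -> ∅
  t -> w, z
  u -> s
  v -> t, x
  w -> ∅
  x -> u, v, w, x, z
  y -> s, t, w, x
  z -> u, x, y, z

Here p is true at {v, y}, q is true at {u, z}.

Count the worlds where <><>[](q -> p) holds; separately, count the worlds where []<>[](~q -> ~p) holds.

5 and 4

For <><>[](q -> p):
s: no successors, so <><>[](q -> p) fails. ✗
t: successors {w, z}; <>[](q -> p) there: w:F, z:T. ✓
u: successors {s}; <>[](q -> p) there: s:F. ✗
v: successors {t, x}; <>[](q -> p) there: t:T, x:T. ✓
w: no successors, so <><>[](q -> p) fails. ✗
x: successors {u, v, w, x, z}; <>[](q -> p) there: u:T, v:F, w:F, x:T, z:T. ✓
y: successors {s, t, w, x}; <>[](q -> p) there: s:F, t:T, w:F, x:T. ✓
z: successors {u, x, y, z}; <>[](q -> p) there: u:T, x:T, y:T, z:T. ✓
— 5 worlds.
For []<>[](~q -> ~p):
s: no successors, so []<>[](~q -> ~p) holds vacuously. ✓
t: successors {w, z}; <>[](~q -> ~p) there: w:F, z:T. ✗
u: successors {s}; <>[](~q -> ~p) there: s:F. ✗
v: successors {t, x}; <>[](~q -> ~p) there: t:T, x:T. ✓
w: no successors, so []<>[](~q -> ~p) holds vacuously. ✓
x: successors {u, v, w, x, z}; <>[](~q -> ~p) there: u:T, v:T, w:F, x:T, z:T. ✗
y: successors {s, t, w, x}; <>[](~q -> ~p) there: s:F, t:T, w:F, x:T. ✗
z: successors {u, x, y, z}; <>[](~q -> ~p) there: u:T, x:T, y:T, z:T. ✓
— 4 worlds.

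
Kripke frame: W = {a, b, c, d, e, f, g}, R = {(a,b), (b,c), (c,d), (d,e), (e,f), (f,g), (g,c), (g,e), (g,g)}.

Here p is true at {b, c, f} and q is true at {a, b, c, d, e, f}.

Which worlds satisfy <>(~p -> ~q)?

a: successors {b}; ~p -> ~q there: b:T. ✓
b: successors {c}; ~p -> ~q there: c:T. ✓
c: successors {d}; ~p -> ~q there: d:F. ✗
d: successors {e}; ~p -> ~q there: e:F. ✗
e: successors {f}; ~p -> ~q there: f:T. ✓
f: successors {g}; ~p -> ~q there: g:T. ✓
g: successors {c, e, g}; ~p -> ~q there: c:T, e:F, g:T. ✓

{a, b, e, f, g}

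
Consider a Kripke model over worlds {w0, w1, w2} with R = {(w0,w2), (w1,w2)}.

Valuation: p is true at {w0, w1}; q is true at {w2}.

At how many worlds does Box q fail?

w0: successors {w2}; q there: w2:T. ✓
w1: successors {w2}; q there: w2:T. ✓
w2: no successors, so Box q holds vacuously. ✓
Satisfying worlds: {w0, w1, w2}.
So Box q fails at the other 0 worlds.

0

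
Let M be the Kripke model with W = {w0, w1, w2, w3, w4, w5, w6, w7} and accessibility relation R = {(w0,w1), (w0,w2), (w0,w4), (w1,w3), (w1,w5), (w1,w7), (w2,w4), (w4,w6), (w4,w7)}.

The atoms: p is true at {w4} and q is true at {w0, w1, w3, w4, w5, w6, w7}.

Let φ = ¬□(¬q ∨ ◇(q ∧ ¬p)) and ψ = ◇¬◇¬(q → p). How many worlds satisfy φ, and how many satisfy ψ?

2 and 3

For ¬□(¬q ∨ ◇(q ∧ ¬p)):
w0: □(¬q ∨ ◇(q ∧ ¬p)) is T. ✗
w1: □(¬q ∨ ◇(q ∧ ¬p)) is F. ✓
w2: □(¬q ∨ ◇(q ∧ ¬p)) is T. ✗
w3: □(¬q ∨ ◇(q ∧ ¬p)) is T. ✗
w4: □(¬q ∨ ◇(q ∧ ¬p)) is F. ✓
w5: □(¬q ∨ ◇(q ∧ ¬p)) is T. ✗
w6: □(¬q ∨ ◇(q ∧ ¬p)) is T. ✗
w7: □(¬q ∨ ◇(q ∧ ¬p)) is T. ✗
— 2 worlds.
For ◇¬◇¬(q → p):
w0: successors {w1, w2, w4}; ¬◇¬(q → p) there: w1:F, w2:T, w4:F. ✓
w1: successors {w3, w5, w7}; ¬◇¬(q → p) there: w3:T, w5:T, w7:T. ✓
w2: successors {w4}; ¬◇¬(q → p) there: w4:F. ✗
w3: no successors, so ◇¬◇¬(q → p) fails. ✗
w4: successors {w6, w7}; ¬◇¬(q → p) there: w6:T, w7:T. ✓
w5: no successors, so ◇¬◇¬(q → p) fails. ✗
w6: no successors, so ◇¬◇¬(q → p) fails. ✗
w7: no successors, so ◇¬◇¬(q → p) fails. ✗
— 3 worlds.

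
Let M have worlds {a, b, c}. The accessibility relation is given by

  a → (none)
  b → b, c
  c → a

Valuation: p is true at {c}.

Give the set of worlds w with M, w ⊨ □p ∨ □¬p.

a: □p is T, □¬p is T. ✓
b: □p is F, □¬p is F. ✗
c: □p is F, □¬p is T. ✓

{a, c}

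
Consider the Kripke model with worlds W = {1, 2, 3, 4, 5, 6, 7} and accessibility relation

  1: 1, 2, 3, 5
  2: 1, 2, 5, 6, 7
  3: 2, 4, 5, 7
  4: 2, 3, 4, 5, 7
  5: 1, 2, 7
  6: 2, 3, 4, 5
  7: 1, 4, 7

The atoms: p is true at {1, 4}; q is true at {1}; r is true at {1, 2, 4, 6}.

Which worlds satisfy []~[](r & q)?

{1, 2, 3, 4, 5, 6, 7}

1: successors {1, 2, 3, 5}; ~[](r & q) there: 1:T, 2:T, 3:T, 5:T. ✓
2: successors {1, 2, 5, 6, 7}; ~[](r & q) there: 1:T, 2:T, 5:T, 6:T, 7:T. ✓
3: successors {2, 4, 5, 7}; ~[](r & q) there: 2:T, 4:T, 5:T, 7:T. ✓
4: successors {2, 3, 4, 5, 7}; ~[](r & q) there: 2:T, 3:T, 4:T, 5:T, 7:T. ✓
5: successors {1, 2, 7}; ~[](r & q) there: 1:T, 2:T, 7:T. ✓
6: successors {2, 3, 4, 5}; ~[](r & q) there: 2:T, 3:T, 4:T, 5:T. ✓
7: successors {1, 4, 7}; ~[](r & q) there: 1:T, 4:T, 7:T. ✓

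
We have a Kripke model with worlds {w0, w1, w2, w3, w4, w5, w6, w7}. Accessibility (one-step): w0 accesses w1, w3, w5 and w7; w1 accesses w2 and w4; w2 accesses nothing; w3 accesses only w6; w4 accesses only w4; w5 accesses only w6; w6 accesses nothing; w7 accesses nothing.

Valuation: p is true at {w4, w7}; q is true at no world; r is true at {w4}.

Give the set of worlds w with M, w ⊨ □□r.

{w1, w2, w3, w4, w5, w6, w7}

w0: successors {w1, w3, w5, w7}; □r there: w1:F, w3:F, w5:F, w7:T. ✗
w1: successors {w2, w4}; □r there: w2:T, w4:T. ✓
w2: no successors, so □□r holds vacuously. ✓
w3: successors {w6}; □r there: w6:T. ✓
w4: successors {w4}; □r there: w4:T. ✓
w5: successors {w6}; □r there: w6:T. ✓
w6: no successors, so □□r holds vacuously. ✓
w7: no successors, so □□r holds vacuously. ✓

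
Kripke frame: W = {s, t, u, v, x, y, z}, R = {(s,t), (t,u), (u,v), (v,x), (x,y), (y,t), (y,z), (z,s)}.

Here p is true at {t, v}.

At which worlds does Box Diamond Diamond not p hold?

s: successors {t}; Diamond Diamond not p there: t:F. ✗
t: successors {u}; Diamond Diamond not p there: u:T. ✓
u: successors {v}; Diamond Diamond not p there: v:T. ✓
v: successors {x}; Diamond Diamond not p there: x:T. ✓
x: successors {y}; Diamond Diamond not p there: y:T. ✓
y: successors {t, z}; Diamond Diamond not p there: t:F, z:F. ✗
z: successors {s}; Diamond Diamond not p there: s:T. ✓

{t, u, v, x, z}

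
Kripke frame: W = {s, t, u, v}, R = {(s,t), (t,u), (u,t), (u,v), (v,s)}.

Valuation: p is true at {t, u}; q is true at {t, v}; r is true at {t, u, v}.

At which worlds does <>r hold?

s: successors {t}; r there: t:T. ✓
t: successors {u}; r there: u:T. ✓
u: successors {t, v}; r there: t:T, v:T. ✓
v: successors {s}; r there: s:F. ✗

{s, t, u}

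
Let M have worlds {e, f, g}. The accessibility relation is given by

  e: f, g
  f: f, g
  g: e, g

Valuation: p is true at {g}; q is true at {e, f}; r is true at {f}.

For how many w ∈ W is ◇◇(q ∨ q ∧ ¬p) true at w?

3

e: successors {f, g}; ◇(q ∨ q ∧ ¬p) there: f:T, g:T. ✓
f: successors {f, g}; ◇(q ∨ q ∧ ¬p) there: f:T, g:T. ✓
g: successors {e, g}; ◇(q ∨ q ∧ ¬p) there: e:T, g:T. ✓
Satisfying worlds: {e, f, g}.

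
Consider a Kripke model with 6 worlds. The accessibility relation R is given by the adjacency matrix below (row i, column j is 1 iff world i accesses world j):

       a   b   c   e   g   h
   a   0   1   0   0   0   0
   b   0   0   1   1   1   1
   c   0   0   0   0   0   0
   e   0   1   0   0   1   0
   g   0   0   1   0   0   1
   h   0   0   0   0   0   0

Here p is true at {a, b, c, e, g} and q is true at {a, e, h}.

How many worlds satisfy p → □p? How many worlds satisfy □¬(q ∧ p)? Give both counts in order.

4 and 5

For p → □p:
a: p is T, □p is T. ✓
b: p is T, □p is F. ✗
c: p is T, □p is T. ✓
e: p is T, □p is T. ✓
g: p is T, □p is F. ✗
h: p is F, □p is T. ✓
— 4 worlds.
For □¬(q ∧ p):
a: successors {b}; ¬(q ∧ p) there: b:T. ✓
b: successors {c, e, g, h}; ¬(q ∧ p) there: c:T, e:F, g:T, h:T. ✗
c: no successors, so □¬(q ∧ p) holds vacuously. ✓
e: successors {b, g}; ¬(q ∧ p) there: b:T, g:T. ✓
g: successors {c, h}; ¬(q ∧ p) there: c:T, h:T. ✓
h: no successors, so □¬(q ∧ p) holds vacuously. ✓
— 5 worlds.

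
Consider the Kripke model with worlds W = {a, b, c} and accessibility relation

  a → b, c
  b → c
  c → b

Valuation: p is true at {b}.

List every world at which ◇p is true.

a: successors {b, c}; p there: b:T, c:F. ✓
b: successors {c}; p there: c:F. ✗
c: successors {b}; p there: b:T. ✓

{a, c}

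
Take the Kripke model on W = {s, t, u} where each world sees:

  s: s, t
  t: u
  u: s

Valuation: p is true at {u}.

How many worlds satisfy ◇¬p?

s: successors {s, t}; ¬p there: s:T, t:T. ✓
t: successors {u}; ¬p there: u:F. ✗
u: successors {s}; ¬p there: s:T. ✓
Satisfying worlds: {s, u}.

2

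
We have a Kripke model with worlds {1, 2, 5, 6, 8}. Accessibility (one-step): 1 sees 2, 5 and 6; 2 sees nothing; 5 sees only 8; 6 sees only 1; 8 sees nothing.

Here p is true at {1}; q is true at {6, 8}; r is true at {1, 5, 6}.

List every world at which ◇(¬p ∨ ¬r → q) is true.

{1, 5, 6}

1: successors {2, 5, 6}; ¬p ∨ ¬r → q there: 2:F, 5:F, 6:T. ✓
2: no successors, so ◇(¬p ∨ ¬r → q) fails. ✗
5: successors {8}; ¬p ∨ ¬r → q there: 8:T. ✓
6: successors {1}; ¬p ∨ ¬r → q there: 1:T. ✓
8: no successors, so ◇(¬p ∨ ¬r → q) fails. ✗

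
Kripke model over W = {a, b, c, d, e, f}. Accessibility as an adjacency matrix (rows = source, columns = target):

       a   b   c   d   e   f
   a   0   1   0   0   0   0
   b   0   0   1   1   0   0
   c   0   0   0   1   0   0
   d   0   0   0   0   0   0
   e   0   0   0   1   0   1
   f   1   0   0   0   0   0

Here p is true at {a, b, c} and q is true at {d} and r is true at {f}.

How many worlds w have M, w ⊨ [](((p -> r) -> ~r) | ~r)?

5

a: successors {b}; ((p -> r) -> ~r) | ~r there: b:T. ✓
b: successors {c, d}; ((p -> r) -> ~r) | ~r there: c:T, d:T. ✓
c: successors {d}; ((p -> r) -> ~r) | ~r there: d:T. ✓
d: no successors, so [](((p -> r) -> ~r) | ~r) holds vacuously. ✓
e: successors {d, f}; ((p -> r) -> ~r) | ~r there: d:T, f:F. ✗
f: successors {a}; ((p -> r) -> ~r) | ~r there: a:T. ✓
Satisfying worlds: {a, b, c, d, f}.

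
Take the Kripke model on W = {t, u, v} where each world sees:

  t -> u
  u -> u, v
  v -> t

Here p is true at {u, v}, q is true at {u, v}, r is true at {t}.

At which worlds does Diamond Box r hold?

t: successors {u}; Box r there: u:F. ✗
u: successors {u, v}; Box r there: u:F, v:T. ✓
v: successors {t}; Box r there: t:F. ✗

{u}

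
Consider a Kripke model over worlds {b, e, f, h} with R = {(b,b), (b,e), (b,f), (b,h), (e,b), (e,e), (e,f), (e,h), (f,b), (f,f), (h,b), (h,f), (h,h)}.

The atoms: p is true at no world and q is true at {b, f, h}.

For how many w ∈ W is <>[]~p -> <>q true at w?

b: <>[]~p is T, <>q is T. ✓
e: <>[]~p is T, <>q is T. ✓
f: <>[]~p is T, <>q is T. ✓
h: <>[]~p is T, <>q is T. ✓
Satisfying worlds: {b, e, f, h}.

4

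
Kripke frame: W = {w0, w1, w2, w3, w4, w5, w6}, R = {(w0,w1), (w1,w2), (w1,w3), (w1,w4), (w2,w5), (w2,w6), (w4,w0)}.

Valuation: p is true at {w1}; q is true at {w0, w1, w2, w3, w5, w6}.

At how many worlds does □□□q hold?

6

w0: successors {w1}; □□q there: w1:T. ✓
w1: successors {w2, w3, w4}; □□q there: w2:T, w3:T, w4:T. ✓
w2: successors {w5, w6}; □□q there: w5:T, w6:T. ✓
w3: no successors, so □□□q holds vacuously. ✓
w4: successors {w0}; □□q there: w0:F. ✗
w5: no successors, so □□□q holds vacuously. ✓
w6: no successors, so □□□q holds vacuously. ✓
Satisfying worlds: {w0, w1, w2, w3, w5, w6}.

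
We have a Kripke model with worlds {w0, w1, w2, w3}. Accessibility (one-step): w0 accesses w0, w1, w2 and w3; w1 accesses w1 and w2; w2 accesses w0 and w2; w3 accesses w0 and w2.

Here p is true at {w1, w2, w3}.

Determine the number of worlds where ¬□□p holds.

w0: □□p is F. ✓
w1: □□p is F. ✓
w2: □□p is F. ✓
w3: □□p is F. ✓
Satisfying worlds: {w0, w1, w2, w3}.

4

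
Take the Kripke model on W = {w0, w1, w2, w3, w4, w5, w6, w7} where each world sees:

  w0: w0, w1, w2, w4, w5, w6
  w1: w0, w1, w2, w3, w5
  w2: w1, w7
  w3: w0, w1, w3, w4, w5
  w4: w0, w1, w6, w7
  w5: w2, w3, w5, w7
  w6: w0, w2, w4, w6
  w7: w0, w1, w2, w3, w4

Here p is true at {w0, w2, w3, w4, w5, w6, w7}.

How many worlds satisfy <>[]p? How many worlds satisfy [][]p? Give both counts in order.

For <>[]p:
w0: successors {w0, w1, w2, w4, w5, w6}; []p there: w0:F, w1:F, w2:F, w4:F, w5:T, w6:T. ✓
w1: successors {w0, w1, w2, w3, w5}; []p there: w0:F, w1:F, w2:F, w3:F, w5:T. ✓
w2: successors {w1, w7}; []p there: w1:F, w7:F. ✗
w3: successors {w0, w1, w3, w4, w5}; []p there: w0:F, w1:F, w3:F, w4:F, w5:T. ✓
w4: successors {w0, w1, w6, w7}; []p there: w0:F, w1:F, w6:T, w7:F. ✓
w5: successors {w2, w3, w5, w7}; []p there: w2:F, w3:F, w5:T, w7:F. ✓
w6: successors {w0, w2, w4, w6}; []p there: w0:F, w2:F, w4:F, w6:T. ✓
w7: successors {w0, w1, w2, w3, w4}; []p there: w0:F, w1:F, w2:F, w3:F, w4:F. ✗
— 6 worlds.
For [][]p:
w0: successors {w0, w1, w2, w4, w5, w6}; []p there: w0:F, w1:F, w2:F, w4:F, w5:T, w6:T. ✗
w1: successors {w0, w1, w2, w3, w5}; []p there: w0:F, w1:F, w2:F, w3:F, w5:T. ✗
w2: successors {w1, w7}; []p there: w1:F, w7:F. ✗
w3: successors {w0, w1, w3, w4, w5}; []p there: w0:F, w1:F, w3:F, w4:F, w5:T. ✗
w4: successors {w0, w1, w6, w7}; []p there: w0:F, w1:F, w6:T, w7:F. ✗
w5: successors {w2, w3, w5, w7}; []p there: w2:F, w3:F, w5:T, w7:F. ✗
w6: successors {w0, w2, w4, w6}; []p there: w0:F, w2:F, w4:F, w6:T. ✗
w7: successors {w0, w1, w2, w3, w4}; []p there: w0:F, w1:F, w2:F, w3:F, w4:F. ✗
— 0 worlds.

6 and 0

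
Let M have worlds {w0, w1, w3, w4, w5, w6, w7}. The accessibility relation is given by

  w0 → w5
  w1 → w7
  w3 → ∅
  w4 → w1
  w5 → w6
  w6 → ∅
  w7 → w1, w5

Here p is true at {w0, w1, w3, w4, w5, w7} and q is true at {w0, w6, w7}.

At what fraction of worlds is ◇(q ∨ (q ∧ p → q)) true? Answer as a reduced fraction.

5/7

w0: successors {w5}; q ∨ (q ∧ p → q) there: w5:T. ✓
w1: successors {w7}; q ∨ (q ∧ p → q) there: w7:T. ✓
w3: no successors, so ◇(q ∨ (q ∧ p → q)) fails. ✗
w4: successors {w1}; q ∨ (q ∧ p → q) there: w1:T. ✓
w5: successors {w6}; q ∨ (q ∧ p → q) there: w6:T. ✓
w6: no successors, so ◇(q ∨ (q ∧ p → q)) fails. ✗
w7: successors {w1, w5}; q ∨ (q ∧ p → q) there: w1:T, w5:T. ✓
That's 5 of 7 worlds, so 5/7.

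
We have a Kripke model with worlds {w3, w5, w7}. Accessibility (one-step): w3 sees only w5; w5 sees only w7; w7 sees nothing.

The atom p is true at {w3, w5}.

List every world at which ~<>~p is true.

w3: <>~p is F. ✓
w5: <>~p is T. ✗
w7: <>~p is F. ✓

{w3, w7}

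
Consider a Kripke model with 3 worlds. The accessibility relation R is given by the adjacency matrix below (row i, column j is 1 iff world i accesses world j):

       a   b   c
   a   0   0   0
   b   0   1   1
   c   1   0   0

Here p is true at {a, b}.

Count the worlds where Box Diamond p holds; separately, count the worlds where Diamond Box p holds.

For Box Diamond p:
a: no successors, so Box Diamond p holds vacuously. ✓
b: successors {b, c}; Diamond p there: b:T, c:T. ✓
c: successors {a}; Diamond p there: a:F. ✗
— 2 worlds.
For Diamond Box p:
a: no successors, so Diamond Box p fails. ✗
b: successors {b, c}; Box p there: b:F, c:T. ✓
c: successors {a}; Box p there: a:T. ✓
— 2 worlds.

2 and 2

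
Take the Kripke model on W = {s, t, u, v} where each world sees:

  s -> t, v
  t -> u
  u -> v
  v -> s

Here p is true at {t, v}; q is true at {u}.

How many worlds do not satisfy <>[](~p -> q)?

1

s: successors {t, v}; [](~p -> q) there: t:T, v:F. ✓
t: successors {u}; [](~p -> q) there: u:T. ✓
u: successors {v}; [](~p -> q) there: v:F. ✗
v: successors {s}; [](~p -> q) there: s:T. ✓
Satisfying worlds: {s, t, v}.
So <>[](~p -> q) fails at the other 1 world.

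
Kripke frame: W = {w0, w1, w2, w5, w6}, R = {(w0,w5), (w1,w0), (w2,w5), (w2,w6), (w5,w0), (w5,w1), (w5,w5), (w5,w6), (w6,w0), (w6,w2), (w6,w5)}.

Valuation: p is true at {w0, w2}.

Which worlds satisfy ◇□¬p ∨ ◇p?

w0: ◇□¬p is F, ◇p is F. ✗
w1: ◇□¬p is T, ◇p is T. ✓
w2: ◇□¬p is F, ◇p is F. ✗
w5: ◇□¬p is T, ◇p is T. ✓
w6: ◇□¬p is T, ◇p is T. ✓

{w1, w5, w6}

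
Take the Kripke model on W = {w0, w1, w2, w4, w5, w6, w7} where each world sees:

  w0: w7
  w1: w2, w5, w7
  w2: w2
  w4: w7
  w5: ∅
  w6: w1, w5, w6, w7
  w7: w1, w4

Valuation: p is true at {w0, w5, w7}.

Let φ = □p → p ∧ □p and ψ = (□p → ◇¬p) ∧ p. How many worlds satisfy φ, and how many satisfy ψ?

6 and 1

For □p → p ∧ □p:
w0: □p is T, p ∧ □p is T. ✓
w1: □p is F, p ∧ □p is F. ✓
w2: □p is F, p ∧ □p is F. ✓
w4: □p is T, p ∧ □p is F. ✗
w5: □p is T, p ∧ □p is T. ✓
w6: □p is F, p ∧ □p is F. ✓
w7: □p is F, p ∧ □p is F. ✓
— 6 worlds.
For (□p → ◇¬p) ∧ p:
w0: □p → ◇¬p is F, p is T. ✗
w1: □p → ◇¬p is T, p is F. ✗
w2: □p → ◇¬p is T, p is F. ✗
w4: □p → ◇¬p is F, p is F. ✗
w5: □p → ◇¬p is F, p is T. ✗
w6: □p → ◇¬p is T, p is F. ✗
w7: □p → ◇¬p is T, p is T. ✓
— 1 world.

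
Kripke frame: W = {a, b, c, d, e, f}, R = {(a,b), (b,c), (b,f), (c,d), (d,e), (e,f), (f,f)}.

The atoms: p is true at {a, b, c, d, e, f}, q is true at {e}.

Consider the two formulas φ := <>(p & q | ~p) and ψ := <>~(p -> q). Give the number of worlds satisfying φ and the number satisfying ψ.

For <>(p & q | ~p):
a: successors {b}; p & q | ~p there: b:F. ✗
b: successors {c, f}; p & q | ~p there: c:F, f:F. ✗
c: successors {d}; p & q | ~p there: d:F. ✗
d: successors {e}; p & q | ~p there: e:T. ✓
e: successors {f}; p & q | ~p there: f:F. ✗
f: successors {f}; p & q | ~p there: f:F. ✗
— 1 world.
For <>~(p -> q):
a: successors {b}; ~(p -> q) there: b:T. ✓
b: successors {c, f}; ~(p -> q) there: c:T, f:T. ✓
c: successors {d}; ~(p -> q) there: d:T. ✓
d: successors {e}; ~(p -> q) there: e:F. ✗
e: successors {f}; ~(p -> q) there: f:T. ✓
f: successors {f}; ~(p -> q) there: f:T. ✓
— 5 worlds.

1 and 5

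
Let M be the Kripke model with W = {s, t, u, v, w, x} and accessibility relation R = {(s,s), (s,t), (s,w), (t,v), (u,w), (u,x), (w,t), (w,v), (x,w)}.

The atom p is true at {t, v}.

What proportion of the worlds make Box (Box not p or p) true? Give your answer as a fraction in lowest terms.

1/2

s: successors {s, t, w}; Box not p or p there: s:F, t:T, w:F. ✗
t: successors {v}; Box not p or p there: v:T. ✓
u: successors {w, x}; Box not p or p there: w:F, x:T. ✗
v: no successors, so Box (Box not p or p) holds vacuously. ✓
w: successors {t, v}; Box not p or p there: t:T, v:T. ✓
x: successors {w}; Box not p or p there: w:F. ✗
That's 3 of 6 worlds, so 3/6 = 1/2.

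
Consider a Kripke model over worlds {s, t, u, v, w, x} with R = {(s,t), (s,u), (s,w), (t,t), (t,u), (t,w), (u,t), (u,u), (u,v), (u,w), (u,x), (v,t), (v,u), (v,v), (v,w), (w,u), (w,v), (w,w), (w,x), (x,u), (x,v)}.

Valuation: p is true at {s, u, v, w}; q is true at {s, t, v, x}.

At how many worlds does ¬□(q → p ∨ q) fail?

6

s: □(q → p ∨ q) is T. ✗
t: □(q → p ∨ q) is T. ✗
u: □(q → p ∨ q) is T. ✗
v: □(q → p ∨ q) is T. ✗
w: □(q → p ∨ q) is T. ✗
x: □(q → p ∨ q) is T. ✗
Satisfying worlds: ∅.
So ¬□(q → p ∨ q) fails at the other 6 worlds.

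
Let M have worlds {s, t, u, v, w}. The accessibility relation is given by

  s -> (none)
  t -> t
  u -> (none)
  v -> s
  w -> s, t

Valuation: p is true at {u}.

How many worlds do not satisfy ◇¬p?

s: no successors, so ◇¬p fails. ✗
t: successors {t}; ¬p there: t:T. ✓
u: no successors, so ◇¬p fails. ✗
v: successors {s}; ¬p there: s:T. ✓
w: successors {s, t}; ¬p there: s:T, t:T. ✓
Satisfying worlds: {t, v, w}.
So ◇¬p fails at the other 2 worlds.

2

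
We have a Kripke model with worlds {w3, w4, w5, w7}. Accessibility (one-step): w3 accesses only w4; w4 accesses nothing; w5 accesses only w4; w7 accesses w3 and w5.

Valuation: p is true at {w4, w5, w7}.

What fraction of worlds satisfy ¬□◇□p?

w3: □◇□p is F. ✓
w4: □◇□p is T. ✗
w5: □◇□p is F. ✓
w7: □◇□p is T. ✗
That's 2 of 4 worlds, so 2/4 = 1/2.

1/2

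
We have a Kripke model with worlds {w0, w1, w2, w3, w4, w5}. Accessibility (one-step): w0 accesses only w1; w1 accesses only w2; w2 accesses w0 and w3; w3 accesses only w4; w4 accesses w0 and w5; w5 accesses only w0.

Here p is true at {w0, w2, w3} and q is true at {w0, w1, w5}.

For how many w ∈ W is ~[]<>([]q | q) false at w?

5

w0: []<>([]q | q) is F. ✓
w1: []<>([]q | q) is T. ✗
w2: []<>([]q | q) is T. ✗
w3: []<>([]q | q) is T. ✗
w4: []<>([]q | q) is T. ✗
w5: []<>([]q | q) is T. ✗
Satisfying worlds: {w0}.
So ~[]<>([]q | q) fails at the other 5 worlds.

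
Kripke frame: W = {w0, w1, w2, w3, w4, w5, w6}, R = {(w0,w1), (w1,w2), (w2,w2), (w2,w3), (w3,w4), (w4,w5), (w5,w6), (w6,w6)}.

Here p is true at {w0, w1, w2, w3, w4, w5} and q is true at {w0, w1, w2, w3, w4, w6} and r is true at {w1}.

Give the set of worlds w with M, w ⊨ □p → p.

{w0, w1, w2, w3, w4, w5, w6}

w0: □p is T, p is T. ✓
w1: □p is T, p is T. ✓
w2: □p is T, p is T. ✓
w3: □p is T, p is T. ✓
w4: □p is T, p is T. ✓
w5: □p is F, p is T. ✓
w6: □p is F, p is F. ✓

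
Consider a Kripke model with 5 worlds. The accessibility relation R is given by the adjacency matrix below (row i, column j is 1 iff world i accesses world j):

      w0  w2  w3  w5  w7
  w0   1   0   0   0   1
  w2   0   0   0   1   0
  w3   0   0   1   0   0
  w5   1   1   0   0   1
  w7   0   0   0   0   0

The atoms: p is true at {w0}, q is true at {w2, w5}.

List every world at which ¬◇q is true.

{w0, w3, w7}

w0: ◇q is F. ✓
w2: ◇q is T. ✗
w3: ◇q is F. ✓
w5: ◇q is T. ✗
w7: ◇q is F. ✓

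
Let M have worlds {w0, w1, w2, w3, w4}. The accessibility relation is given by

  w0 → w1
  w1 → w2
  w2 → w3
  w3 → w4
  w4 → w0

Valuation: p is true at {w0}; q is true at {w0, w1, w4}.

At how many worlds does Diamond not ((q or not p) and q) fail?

3

w0: successors {w1}; not ((q or not p) and q) there: w1:F. ✗
w1: successors {w2}; not ((q or not p) and q) there: w2:T. ✓
w2: successors {w3}; not ((q or not p) and q) there: w3:T. ✓
w3: successors {w4}; not ((q or not p) and q) there: w4:F. ✗
w4: successors {w0}; not ((q or not p) and q) there: w0:F. ✗
Satisfying worlds: {w1, w2}.
So Diamond not ((q or not p) and q) fails at the other 3 worlds.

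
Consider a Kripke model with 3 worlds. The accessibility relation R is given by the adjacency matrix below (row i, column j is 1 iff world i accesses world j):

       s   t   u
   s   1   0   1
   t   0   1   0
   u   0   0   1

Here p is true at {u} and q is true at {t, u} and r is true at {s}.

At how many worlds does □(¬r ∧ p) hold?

1

s: successors {s, u}; ¬r ∧ p there: s:F, u:T. ✗
t: successors {t}; ¬r ∧ p there: t:F. ✗
u: successors {u}; ¬r ∧ p there: u:T. ✓
Satisfying worlds: {u}.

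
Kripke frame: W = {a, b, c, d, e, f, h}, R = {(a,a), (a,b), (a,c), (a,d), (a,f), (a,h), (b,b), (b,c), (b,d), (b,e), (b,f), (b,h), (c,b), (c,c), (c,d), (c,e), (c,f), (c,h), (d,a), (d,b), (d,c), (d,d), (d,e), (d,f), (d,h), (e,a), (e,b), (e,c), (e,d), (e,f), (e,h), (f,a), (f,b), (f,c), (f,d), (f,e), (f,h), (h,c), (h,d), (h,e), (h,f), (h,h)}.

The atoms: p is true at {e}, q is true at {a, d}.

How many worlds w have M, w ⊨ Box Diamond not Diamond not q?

a: successors {a, b, c, d, f, h}; Diamond not Diamond not q there: a:F, b:F, c:F, d:F, f:F, h:F. ✗
b: successors {b, c, d, e, f, h}; Diamond not Diamond not q there: b:F, c:F, d:F, e:F, f:F, h:F. ✗
c: successors {b, c, d, e, f, h}; Diamond not Diamond not q there: b:F, c:F, d:F, e:F, f:F, h:F. ✗
d: successors {a, b, c, d, e, f, h}; Diamond not Diamond not q there: a:F, b:F, c:F, d:F, e:F, f:F, h:F. ✗
e: successors {a, b, c, d, f, h}; Diamond not Diamond not q there: a:F, b:F, c:F, d:F, f:F, h:F. ✗
f: successors {a, b, c, d, e, h}; Diamond not Diamond not q there: a:F, b:F, c:F, d:F, e:F, h:F. ✗
h: successors {c, d, e, f, h}; Diamond not Diamond not q there: c:F, d:F, e:F, f:F, h:F. ✗
Satisfying worlds: ∅.

0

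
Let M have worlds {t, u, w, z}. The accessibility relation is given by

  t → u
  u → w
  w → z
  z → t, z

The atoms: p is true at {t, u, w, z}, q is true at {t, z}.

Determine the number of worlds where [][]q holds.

2

t: successors {u}; []q there: u:F. ✗
u: successors {w}; []q there: w:T. ✓
w: successors {z}; []q there: z:T. ✓
z: successors {t, z}; []q there: t:F, z:T. ✗
Satisfying worlds: {u, w}.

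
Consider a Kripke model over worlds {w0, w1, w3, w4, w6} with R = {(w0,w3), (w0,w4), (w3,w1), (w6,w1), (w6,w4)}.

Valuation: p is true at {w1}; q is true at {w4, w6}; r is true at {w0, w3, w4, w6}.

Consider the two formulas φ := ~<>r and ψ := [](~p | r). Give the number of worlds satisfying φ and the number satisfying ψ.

For ~<>r:
w0: <>r is T. ✗
w1: <>r is F. ✓
w3: <>r is F. ✓
w4: <>r is F. ✓
w6: <>r is T. ✗
— 3 worlds.
For [](~p | r):
w0: successors {w3, w4}; ~p | r there: w3:T, w4:T. ✓
w1: no successors, so [](~p | r) holds vacuously. ✓
w3: successors {w1}; ~p | r there: w1:F. ✗
w4: no successors, so [](~p | r) holds vacuously. ✓
w6: successors {w1, w4}; ~p | r there: w1:F, w4:T. ✗
— 3 worlds.

3 and 3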